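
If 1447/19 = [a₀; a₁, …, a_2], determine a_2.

1447 ÷ 19 → quotient 76, remainder 3
19 ÷ 3 → quotient 6, remainder 1
3 ÷ 1 → quotient 3, remainder 0

3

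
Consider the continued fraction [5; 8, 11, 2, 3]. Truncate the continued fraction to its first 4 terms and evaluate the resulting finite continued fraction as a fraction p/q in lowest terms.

953/186

Compute successive convergents:
a_0 = 5: 5/1
a_1 = 8: 41/8
a_2 = 11: 456/89
a_3 = 2: 953/186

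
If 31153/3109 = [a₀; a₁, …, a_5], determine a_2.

2

⌊31153/3109⌋ = 10, remainder 63
⌊3109/63⌋ = 49, remainder 22
⌊63/22⌋ = 2, remainder 19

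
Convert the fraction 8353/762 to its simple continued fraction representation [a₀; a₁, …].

Repeatedly divide and take the remainder:
⌊8353/762⌋ = 10, remainder 733
⌊762/733⌋ = 1, remainder 29
⌊733/29⌋ = 25, remainder 8
⌊29/8⌋ = 3, remainder 5
⌊8/5⌋ = 1, remainder 3
⌊5/3⌋ = 1, remainder 2
⌊3/2⌋ = 1, remainder 1
⌊2/1⌋ = 2, remainder 0

[10; 1, 25, 3, 1, 1, 1, 2]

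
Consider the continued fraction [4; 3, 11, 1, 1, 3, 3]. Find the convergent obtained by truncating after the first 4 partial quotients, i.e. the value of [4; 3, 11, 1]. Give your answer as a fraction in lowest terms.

160/37

Use the convergent recurrence hₖ = aₖ·hₖ₋₁ + hₖ₋₂ (and likewise for the denominators kₖ):
a_0 = 4: 4/1
a_1 = 3: 13/3
a_2 = 11: 147/34
a_3 = 1: 160/37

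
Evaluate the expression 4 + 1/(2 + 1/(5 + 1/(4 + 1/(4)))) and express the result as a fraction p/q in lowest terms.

Start with 4.
4 + 1/(4/1) = 4 + 1/4 = 17/4
5 + 1/(17/4) = 5 + 4/17 = 89/17
2 + 1/(89/17) = 2 + 17/89 = 195/89
4 + 1/(195/89) = 4 + 89/195 = 869/195

869/195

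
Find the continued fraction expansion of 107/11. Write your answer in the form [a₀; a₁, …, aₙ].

107 ÷ 11 → quotient 9, remainder 8
11 ÷ 8 → quotient 1, remainder 3
8 ÷ 3 → quotient 2, remainder 2
3 ÷ 2 → quotient 1, remainder 1
2 ÷ 1 → quotient 2, remainder 0

[9; 1, 2, 1, 2]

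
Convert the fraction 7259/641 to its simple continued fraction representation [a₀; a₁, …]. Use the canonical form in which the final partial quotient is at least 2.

[11; 3, 12, 4, 4]

7259 = 11·641 + 208, so a_0 = 11
641 = 3·208 + 17, so a_1 = 3
208 = 12·17 + 4, so a_2 = 12
17 = 4·4 + 1, so a_3 = 4
4 = 4·1 + 0, so a_4 = 4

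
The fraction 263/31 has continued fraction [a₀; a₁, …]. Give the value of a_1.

263 = 8·31 + 15, so a_0 = 8
31 = 2·15 + 1, so a_1 = 2

2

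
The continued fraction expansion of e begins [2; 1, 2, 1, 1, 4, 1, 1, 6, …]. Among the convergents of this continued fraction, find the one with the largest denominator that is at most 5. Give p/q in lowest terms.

11/4

List convergents until the denominator exceeds the bound:
a_0 = 2: 2/1  (≤ bound)
a_1 = 1: 3/1  (≤ bound)
a_2 = 2: 8/3  (≤ bound)
a_3 = 1: 11/4  (≤ bound)
a_4 = 1: 19/7  (> 5, stop)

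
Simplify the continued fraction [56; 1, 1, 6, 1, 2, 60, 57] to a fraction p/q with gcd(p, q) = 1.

8364787/147958

a_0 = 56: 56/1
a_1 = 1: 57/1
a_2 = 1: 113/2
a_3 = 6: 735/13
a_4 = 1: 848/15
a_5 = 2: 2431/43
a_6 = 60: 146708/2595
a_7 = 57: 8364787/147958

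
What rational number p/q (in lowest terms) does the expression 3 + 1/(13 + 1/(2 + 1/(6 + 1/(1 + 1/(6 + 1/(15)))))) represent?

Work from the innermost term outward:
Start with 15.
6 + 1/(15/1) = 6 + 1/15 = 91/15
1 + 1/(91/15) = 1 + 15/91 = 106/91
6 + 1/(106/91) = 6 + 91/106 = 727/106
2 + 1/(727/106) = 2 + 106/727 = 1560/727
13 + 1/(1560/727) = 13 + 727/1560 = 21007/1560
3 + 1/(21007/1560) = 3 + 1560/21007 = 64581/21007

64581/21007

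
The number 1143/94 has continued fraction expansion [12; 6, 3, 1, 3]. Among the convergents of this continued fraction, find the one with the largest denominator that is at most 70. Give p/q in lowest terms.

a_0 = 12: 12/1  (≤ bound)
a_1 = 6: 73/6  (≤ bound)
a_2 = 3: 231/19  (≤ bound)
a_3 = 1: 304/25  (≤ bound)
a_4 = 3: 1143/94  (> 70, stop)

304/25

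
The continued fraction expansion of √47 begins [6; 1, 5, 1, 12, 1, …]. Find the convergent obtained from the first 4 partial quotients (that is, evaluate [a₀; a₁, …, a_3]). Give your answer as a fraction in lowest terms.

a_0 = 6: 6/1
a_1 = 1: 7/1
a_2 = 5: 41/6
a_3 = 1: 48/7

48/7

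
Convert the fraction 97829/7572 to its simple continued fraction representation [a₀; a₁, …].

[12; 1, 11, 2, 9, 3, 2, 4]

97829 ÷ 7572 → quotient 12, remainder 6965
7572 ÷ 6965 → quotient 1, remainder 607
6965 ÷ 607 → quotient 11, remainder 288
607 ÷ 288 → quotient 2, remainder 31
288 ÷ 31 → quotient 9, remainder 9
31 ÷ 9 → quotient 3, remainder 4
9 ÷ 4 → quotient 2, remainder 1
4 ÷ 1 → quotient 4, remainder 0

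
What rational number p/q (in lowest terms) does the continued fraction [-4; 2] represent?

Start with 2.
-4 + 1/(2/1) = -4 + 1/2 = -7/2

-7/2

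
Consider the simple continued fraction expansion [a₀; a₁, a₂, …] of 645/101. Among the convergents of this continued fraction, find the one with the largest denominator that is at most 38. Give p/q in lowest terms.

a_0 = 6: 6/1  (≤ bound)
a_1 = 2: 13/2  (≤ bound)
a_2 = 1: 19/3  (≤ bound)
a_3 = 1: 32/5  (≤ bound)
a_4 = 2: 83/13  (≤ bound)
a_5 = 3: 281/44  (> 38, stop)

83/13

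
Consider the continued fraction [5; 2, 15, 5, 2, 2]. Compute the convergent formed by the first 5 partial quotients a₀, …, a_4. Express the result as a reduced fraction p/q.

1892/345

a_0 = 5: 5/1
a_1 = 2: 11/2
a_2 = 15: 170/31
a_3 = 5: 861/157
a_4 = 2: 1892/345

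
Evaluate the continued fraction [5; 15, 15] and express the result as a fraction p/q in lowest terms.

a_0 = 5: 5/1
a_1 = 15: 76/15
a_2 = 15: 1145/226

1145/226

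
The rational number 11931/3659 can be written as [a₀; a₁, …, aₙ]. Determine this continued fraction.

11931 ÷ 3659 → quotient 3, remainder 954
3659 ÷ 954 → quotient 3, remainder 797
954 ÷ 797 → quotient 1, remainder 157
797 ÷ 157 → quotient 5, remainder 12
157 ÷ 12 → quotient 13, remainder 1
12 ÷ 1 → quotient 12, remainder 0

[3; 3, 1, 5, 13, 12]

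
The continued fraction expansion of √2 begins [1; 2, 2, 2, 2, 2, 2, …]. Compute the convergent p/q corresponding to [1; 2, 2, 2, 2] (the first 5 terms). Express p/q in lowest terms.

41/29

Start with 2.
2 + 1/(2/1) = 2 + 1/2 = 5/2
2 + 1/(5/2) = 2 + 2/5 = 12/5
2 + 1/(12/5) = 2 + 5/12 = 29/12
1 + 1/(29/12) = 1 + 12/29 = 41/29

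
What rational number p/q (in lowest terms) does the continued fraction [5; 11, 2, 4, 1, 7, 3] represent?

15674/3081

a_0 = 5: 5/1
a_1 = 11: 56/11
a_2 = 2: 117/23
a_3 = 4: 524/103
a_4 = 1: 641/126
a_5 = 7: 5011/985
a_6 = 3: 15674/3081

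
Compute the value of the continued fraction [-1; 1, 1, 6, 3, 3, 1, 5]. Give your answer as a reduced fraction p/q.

Start with 5.
1 + 1/(5/1) = 1 + 1/5 = 6/5
3 + 1/(6/5) = 3 + 5/6 = 23/6
3 + 1/(23/6) = 3 + 6/23 = 75/23
6 + 1/(75/23) = 6 + 23/75 = 473/75
1 + 1/(473/75) = 1 + 75/473 = 548/473
1 + 1/(548/473) = 1 + 473/548 = 1021/548
-1 + 1/(1021/548) = -1 + 548/1021 = -473/1021

-473/1021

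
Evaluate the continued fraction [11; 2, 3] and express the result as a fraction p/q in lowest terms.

80/7

Work from the innermost term outward:
Start with 3.
2 + 1/(3/1) = 2 + 1/3 = 7/3
11 + 1/(7/3) = 11 + 3/7 = 80/7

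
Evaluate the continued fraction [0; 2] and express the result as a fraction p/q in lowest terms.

Collapse the nested fraction from the inside out:
Start with 2.
0 + 1/(2/1) = 0 + 1/2 = 1/2

1/2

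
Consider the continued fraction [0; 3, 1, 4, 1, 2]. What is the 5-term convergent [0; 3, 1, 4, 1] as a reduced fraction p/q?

Start with 1.
4 + 1/(1/1) = 4 + 1/1 = 5/1
1 + 1/(5/1) = 1 + 1/5 = 6/5
3 + 1/(6/5) = 3 + 5/6 = 23/6
0 + 1/(23/6) = 0 + 6/23 = 6/23

6/23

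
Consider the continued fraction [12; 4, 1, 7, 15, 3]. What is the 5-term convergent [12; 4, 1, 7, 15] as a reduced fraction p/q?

7201/590

a_0 = 12: 12/1
a_1 = 4: 49/4
a_2 = 1: 61/5
a_3 = 7: 476/39
a_4 = 15: 7201/590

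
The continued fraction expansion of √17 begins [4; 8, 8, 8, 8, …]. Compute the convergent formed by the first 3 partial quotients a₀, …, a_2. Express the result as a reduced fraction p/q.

Build up convergents one term at a time:
a_0 = 4: 4/1
a_1 = 8: 33/8
a_2 = 8: 268/65

268/65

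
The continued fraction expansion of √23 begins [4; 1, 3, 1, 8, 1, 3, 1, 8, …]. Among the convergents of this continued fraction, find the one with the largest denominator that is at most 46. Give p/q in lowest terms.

List convergents until the denominator exceeds the bound:
a_0 = 4: 4/1  (≤ bound)
a_1 = 1: 5/1  (≤ bound)
a_2 = 3: 19/4  (≤ bound)
a_3 = 1: 24/5  (≤ bound)
a_4 = 8: 211/44  (≤ bound)
a_5 = 1: 235/49  (> 46, stop)

211/44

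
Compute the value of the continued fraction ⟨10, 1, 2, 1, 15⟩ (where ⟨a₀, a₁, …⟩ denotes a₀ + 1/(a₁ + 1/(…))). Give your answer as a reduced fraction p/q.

Collapse the nested fraction from the inside out:
Start with 15.
1 + 1/(15/1) = 1 + 1/15 = 16/15
2 + 1/(16/15) = 2 + 15/16 = 47/16
1 + 1/(47/16) = 1 + 16/47 = 63/47
10 + 1/(63/47) = 10 + 47/63 = 677/63

677/63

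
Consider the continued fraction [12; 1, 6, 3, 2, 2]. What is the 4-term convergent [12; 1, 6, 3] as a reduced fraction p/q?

283/22

Start with 3.
6 + 1/(3/1) = 6 + 1/3 = 19/3
1 + 1/(19/3) = 1 + 3/19 = 22/19
12 + 1/(22/19) = 12 + 19/22 = 283/22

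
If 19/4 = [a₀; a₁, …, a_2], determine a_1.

19 ÷ 4 → quotient 4, remainder 3
4 ÷ 3 → quotient 1, remainder 1

1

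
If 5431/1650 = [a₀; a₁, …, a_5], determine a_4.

11

Run the Euclidean algorithm, recording each quotient:
⌊5431/1650⌋ = 3, remainder 481
⌊1650/481⌋ = 3, remainder 207
⌊481/207⌋ = 2, remainder 67
⌊207/67⌋ = 3, remainder 6
⌊67/6⌋ = 11, remainder 1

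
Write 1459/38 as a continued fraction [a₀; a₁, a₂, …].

[38; 2, 1, 1, 7]

⌊1459/38⌋ = 38, remainder 15
⌊38/15⌋ = 2, remainder 8
⌊15/8⌋ = 1, remainder 7
⌊8/7⌋ = 1, remainder 1
⌊7/1⌋ = 7, remainder 0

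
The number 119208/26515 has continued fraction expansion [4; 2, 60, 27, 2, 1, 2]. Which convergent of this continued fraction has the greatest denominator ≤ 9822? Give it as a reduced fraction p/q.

29938/6659

a_0 = 4: 4/1  (≤ bound)
a_1 = 2: 9/2  (≤ bound)
a_2 = 60: 544/121  (≤ bound)
a_3 = 27: 14697/3269  (≤ bound)
a_4 = 2: 29938/6659  (≤ bound)
a_5 = 1: 44635/9928  (> 9822, stop)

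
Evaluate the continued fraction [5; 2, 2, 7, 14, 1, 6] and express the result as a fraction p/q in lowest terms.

20989/3883

Build up convergents one term at a time:
a_0 = 5: 5/1
a_1 = 2: 11/2
a_2 = 2: 27/5
a_3 = 7: 200/37
a_4 = 14: 2827/523
a_5 = 1: 3027/560
a_6 = 6: 20989/3883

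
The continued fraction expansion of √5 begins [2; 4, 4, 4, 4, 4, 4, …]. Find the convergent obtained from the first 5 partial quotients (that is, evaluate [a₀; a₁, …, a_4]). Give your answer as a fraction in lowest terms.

Build up convergents one term at a time:
a_0 = 2: 2/1
a_1 = 4: 9/4
a_2 = 4: 38/17
a_3 = 4: 161/72
a_4 = 4: 682/305

682/305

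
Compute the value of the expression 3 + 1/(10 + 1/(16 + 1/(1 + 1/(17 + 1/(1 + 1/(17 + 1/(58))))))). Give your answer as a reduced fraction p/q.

10460015/3374837

Compute successive convergents:
a_0 = 3: 3/1
a_1 = 10: 31/10
a_2 = 16: 499/161
a_3 = 1: 530/171
a_4 = 17: 9509/3068
a_5 = 1: 10039/3239
a_6 = 17: 180172/58131
a_7 = 58: 10460015/3374837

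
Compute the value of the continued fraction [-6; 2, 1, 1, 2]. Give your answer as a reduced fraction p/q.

-73/13

Use the convergent recurrence hₖ = aₖ·hₖ₋₁ + hₖ₋₂ (and likewise for the denominators kₖ):
a_0 = -6: -6/1
a_1 = 2: -11/2
a_2 = 1: -17/3
a_3 = 1: -28/5
a_4 = 2: -73/13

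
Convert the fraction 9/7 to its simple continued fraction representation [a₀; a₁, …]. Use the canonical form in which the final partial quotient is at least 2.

[1; 3, 2]

⌊9/7⌋ = 1, remainder 2
⌊7/2⌋ = 3, remainder 1
⌊2/1⌋ = 2, remainder 0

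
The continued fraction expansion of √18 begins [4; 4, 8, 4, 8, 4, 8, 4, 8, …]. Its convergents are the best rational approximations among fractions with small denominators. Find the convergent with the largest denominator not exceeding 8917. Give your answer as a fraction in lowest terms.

List convergents until the denominator exceeds the bound:
a_0 = 4: 4/1  (≤ bound)
a_1 = 4: 17/4  (≤ bound)
a_2 = 8: 140/33  (≤ bound)
a_3 = 4: 577/136  (≤ bound)
a_4 = 8: 4756/1121  (≤ bound)
a_5 = 4: 19601/4620  (≤ bound)
a_6 = 8: 161564/38081  (> 8917, stop)

19601/4620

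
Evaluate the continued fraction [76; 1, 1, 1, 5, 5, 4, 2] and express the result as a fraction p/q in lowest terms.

Collapse the nested fraction from the inside out:
Start with 2.
4 + 1/(2/1) = 4 + 1/2 = 9/2
5 + 1/(9/2) = 5 + 2/9 = 47/9
5 + 1/(47/9) = 5 + 9/47 = 244/47
1 + 1/(244/47) = 1 + 47/244 = 291/244
1 + 1/(291/244) = 1 + 244/291 = 535/291
1 + 1/(535/291) = 1 + 291/535 = 826/535
76 + 1/(826/535) = 76 + 535/826 = 63311/826

63311/826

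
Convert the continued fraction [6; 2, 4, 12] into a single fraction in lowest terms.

a_0 = 6: 6/1
a_1 = 2: 13/2
a_2 = 4: 58/9
a_3 = 12: 709/110

709/110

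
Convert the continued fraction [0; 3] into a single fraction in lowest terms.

a_0 = 0: 0/1
a_1 = 3: 1/3

1/3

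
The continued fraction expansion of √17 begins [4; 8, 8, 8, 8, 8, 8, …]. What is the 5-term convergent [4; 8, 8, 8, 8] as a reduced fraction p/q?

a_0 = 4: 4/1
a_1 = 8: 33/8
a_2 = 8: 268/65
a_3 = 8: 2177/528
a_4 = 8: 17684/4289

17684/4289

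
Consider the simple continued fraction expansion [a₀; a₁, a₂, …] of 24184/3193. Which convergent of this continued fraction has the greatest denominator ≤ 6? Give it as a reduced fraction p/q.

38/5

a_0 = 7: 7/1  (≤ bound)
a_1 = 1: 8/1  (≤ bound)
a_2 = 1: 15/2  (≤ bound)
a_3 = 2: 38/5  (≤ bound)
a_4 = 1: 53/7  (> 6, stop)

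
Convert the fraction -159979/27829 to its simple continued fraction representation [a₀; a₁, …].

[-6; 3, 1, 45, 3, 12, 4]

Repeatedly divide and take the remainder:
-159979 = -6·27829 + 6995, so a_0 = -6
27829 = 3·6995 + 6844, so a_1 = 3
6995 = 1·6844 + 151, so a_2 = 1
6844 = 45·151 + 49, so a_3 = 45
151 = 3·49 + 4, so a_4 = 3
49 = 12·4 + 1, so a_5 = 12
4 = 4·1 + 0, so a_6 = 4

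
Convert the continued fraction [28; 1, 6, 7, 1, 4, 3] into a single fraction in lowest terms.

25714/891

a_0 = 28: 28/1
a_1 = 1: 29/1
a_2 = 6: 202/7
a_3 = 7: 1443/50
a_4 = 1: 1645/57
a_5 = 4: 8023/278
a_6 = 3: 25714/891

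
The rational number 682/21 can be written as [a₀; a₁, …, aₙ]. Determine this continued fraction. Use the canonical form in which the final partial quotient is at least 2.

Repeatedly divide and take the remainder:
682 = 32·21 + 10, so a_0 = 32
21 = 2·10 + 1, so a_1 = 2
10 = 10·1 + 0, so a_2 = 10

[32; 2, 10]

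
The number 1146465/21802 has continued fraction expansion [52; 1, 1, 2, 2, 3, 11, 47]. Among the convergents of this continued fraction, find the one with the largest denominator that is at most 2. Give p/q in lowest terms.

105/2

List convergents until the denominator exceeds the bound:
a_0 = 52: 52/1  (≤ bound)
a_1 = 1: 53/1  (≤ bound)
a_2 = 1: 105/2  (≤ bound)
a_3 = 2: 263/5  (> 2, stop)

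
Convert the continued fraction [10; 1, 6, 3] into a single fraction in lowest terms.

239/22

Start with 3.
6 + 1/(3/1) = 6 + 1/3 = 19/3
1 + 1/(19/3) = 1 + 3/19 = 22/19
10 + 1/(22/19) = 10 + 19/22 = 239/22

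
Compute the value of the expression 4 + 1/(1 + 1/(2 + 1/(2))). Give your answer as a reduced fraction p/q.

Collapse the nested fraction from the inside out:
Start with 2.
2 + 1/(2/1) = 2 + 1/2 = 5/2
1 + 1/(5/2) = 1 + 2/5 = 7/5
4 + 1/(7/5) = 4 + 5/7 = 33/7

33/7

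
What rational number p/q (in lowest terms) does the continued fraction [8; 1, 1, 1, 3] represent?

95/11

Collapse the nested fraction from the inside out:
Start with 3.
1 + 1/(3/1) = 1 + 1/3 = 4/3
1 + 1/(4/3) = 1 + 3/4 = 7/4
1 + 1/(7/4) = 1 + 4/7 = 11/7
8 + 1/(11/7) = 8 + 7/11 = 95/11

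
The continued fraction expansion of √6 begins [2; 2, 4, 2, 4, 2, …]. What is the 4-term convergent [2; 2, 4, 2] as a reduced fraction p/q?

Start with 2.
4 + 1/(2/1) = 4 + 1/2 = 9/2
2 + 1/(9/2) = 2 + 2/9 = 20/9
2 + 1/(20/9) = 2 + 9/20 = 49/20

49/20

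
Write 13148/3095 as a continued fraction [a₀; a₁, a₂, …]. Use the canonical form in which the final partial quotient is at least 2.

[4; 4, 33, 2, 1, 1, 4]

13148 = 4·3095 + 768, so a_0 = 4
3095 = 4·768 + 23, so a_1 = 4
768 = 33·23 + 9, so a_2 = 33
23 = 2·9 + 5, so a_3 = 2
9 = 1·5 + 4, so a_4 = 1
5 = 1·4 + 1, so a_5 = 1
4 = 4·1 + 0, so a_6 = 4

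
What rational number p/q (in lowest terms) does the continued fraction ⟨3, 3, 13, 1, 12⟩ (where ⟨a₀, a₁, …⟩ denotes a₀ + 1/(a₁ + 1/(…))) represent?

a_0 = 3: 3/1
a_1 = 3: 10/3
a_2 = 13: 133/40
a_3 = 1: 143/43
a_4 = 12: 1849/556

1849/556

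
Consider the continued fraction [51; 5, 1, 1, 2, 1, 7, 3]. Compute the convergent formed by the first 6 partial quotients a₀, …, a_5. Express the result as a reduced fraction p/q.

Use the convergent recurrence hₖ = aₖ·hₖ₋₁ + hₖ₋₂ (and likewise for the denominators kₖ):
a_0 = 51: 51/1
a_1 = 5: 256/5
a_2 = 1: 307/6
a_3 = 1: 563/11
a_4 = 2: 1433/28
a_5 = 1: 1996/39

1996/39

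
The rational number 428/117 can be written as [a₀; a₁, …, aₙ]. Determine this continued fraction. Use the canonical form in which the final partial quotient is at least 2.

Apply division with remainder until the remainder is 0:
⌊428/117⌋ = 3, remainder 77
⌊117/77⌋ = 1, remainder 40
⌊77/40⌋ = 1, remainder 37
⌊40/37⌋ = 1, remainder 3
⌊37/3⌋ = 12, remainder 1
⌊3/1⌋ = 3, remainder 0

[3; 1, 1, 1, 12, 3]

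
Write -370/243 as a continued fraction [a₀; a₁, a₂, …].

[-2; 2, 10, 1, 1, 5]

⌊-370/243⌋ = -2, remainder 116
⌊243/116⌋ = 2, remainder 11
⌊116/11⌋ = 10, remainder 6
⌊11/6⌋ = 1, remainder 5
⌊6/5⌋ = 1, remainder 1
⌊5/1⌋ = 5, remainder 0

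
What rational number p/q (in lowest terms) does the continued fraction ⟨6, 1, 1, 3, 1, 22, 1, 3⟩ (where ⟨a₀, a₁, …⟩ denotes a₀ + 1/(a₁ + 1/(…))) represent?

5553/847

a_0 = 6: 6/1
a_1 = 1: 7/1
a_2 = 1: 13/2
a_3 = 3: 46/7
a_4 = 1: 59/9
a_5 = 22: 1344/205
a_6 = 1: 1403/214
a_7 = 3: 5553/847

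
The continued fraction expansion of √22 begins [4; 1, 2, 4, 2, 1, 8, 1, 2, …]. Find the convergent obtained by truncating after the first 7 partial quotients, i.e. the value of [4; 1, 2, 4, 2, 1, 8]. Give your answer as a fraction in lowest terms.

1712/365

a_0 = 4: 4/1
a_1 = 1: 5/1
a_2 = 2: 14/3
a_3 = 4: 61/13
a_4 = 2: 136/29
a_5 = 1: 197/42
a_6 = 8: 1712/365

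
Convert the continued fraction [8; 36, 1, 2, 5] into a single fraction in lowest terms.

4712/587

Build up convergents one term at a time:
a_0 = 8: 8/1
a_1 = 36: 289/36
a_2 = 1: 297/37
a_3 = 2: 883/110
a_4 = 5: 4712/587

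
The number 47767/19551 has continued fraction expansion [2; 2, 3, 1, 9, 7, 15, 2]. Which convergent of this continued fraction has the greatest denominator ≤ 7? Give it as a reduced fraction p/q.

17/7

a_0 = 2: 2/1  (≤ bound)
a_1 = 2: 5/2  (≤ bound)
a_2 = 3: 17/7  (≤ bound)
a_3 = 1: 22/9  (> 7, stop)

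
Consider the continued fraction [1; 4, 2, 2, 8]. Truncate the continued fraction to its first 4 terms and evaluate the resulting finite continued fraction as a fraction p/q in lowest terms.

a_0 = 1: 1/1
a_1 = 4: 5/4
a_2 = 2: 11/9
a_3 = 2: 27/22

27/22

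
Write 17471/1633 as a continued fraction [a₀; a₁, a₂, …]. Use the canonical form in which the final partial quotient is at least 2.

Run the Euclidean algorithm, recording each quotient:
17471 ÷ 1633 → quotient 10, remainder 1141
1633 ÷ 1141 → quotient 1, remainder 492
1141 ÷ 492 → quotient 2, remainder 157
492 ÷ 157 → quotient 3, remainder 21
157 ÷ 21 → quotient 7, remainder 10
21 ÷ 10 → quotient 2, remainder 1
10 ÷ 1 → quotient 10, remainder 0

[10; 1, 2, 3, 7, 2, 10]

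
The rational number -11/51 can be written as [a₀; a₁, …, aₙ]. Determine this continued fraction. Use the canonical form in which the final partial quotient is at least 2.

⌊-11/51⌋ = -1, remainder 40
⌊51/40⌋ = 1, remainder 11
⌊40/11⌋ = 3, remainder 7
⌊11/7⌋ = 1, remainder 4
⌊7/4⌋ = 1, remainder 3
⌊4/3⌋ = 1, remainder 1
⌊3/1⌋ = 3, remainder 0

[-1; 1, 3, 1, 1, 1, 3]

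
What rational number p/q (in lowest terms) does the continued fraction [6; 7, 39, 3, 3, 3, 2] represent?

128897/20985

a_0 = 6: 6/1
a_1 = 7: 43/7
a_2 = 39: 1683/274
a_3 = 3: 5092/829
a_4 = 3: 16959/2761
a_5 = 3: 55969/9112
a_6 = 2: 128897/20985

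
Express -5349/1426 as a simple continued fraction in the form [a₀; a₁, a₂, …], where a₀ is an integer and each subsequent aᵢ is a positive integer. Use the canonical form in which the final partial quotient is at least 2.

[-4; 4, 59, 6]

⌊-5349/1426⌋ = -4, remainder 355
⌊1426/355⌋ = 4, remainder 6
⌊355/6⌋ = 59, remainder 1
⌊6/1⌋ = 6, remainder 0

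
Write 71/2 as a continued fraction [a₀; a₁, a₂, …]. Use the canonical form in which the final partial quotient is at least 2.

Run the Euclidean algorithm, recording each quotient:
⌊71/2⌋ = 35, remainder 1
⌊2/1⌋ = 2, remainder 0

[35; 2]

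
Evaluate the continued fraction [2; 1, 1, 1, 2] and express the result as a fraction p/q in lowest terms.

Start with 2.
1 + 1/(2/1) = 1 + 1/2 = 3/2
1 + 1/(3/2) = 1 + 2/3 = 5/3
1 + 1/(5/3) = 1 + 3/5 = 8/5
2 + 1/(8/5) = 2 + 5/8 = 21/8

21/8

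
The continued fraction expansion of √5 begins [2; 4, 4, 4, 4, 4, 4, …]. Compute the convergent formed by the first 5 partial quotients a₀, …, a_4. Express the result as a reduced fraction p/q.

682/305

Start with 4.
4 + 1/(4/1) = 4 + 1/4 = 17/4
4 + 1/(17/4) = 4 + 4/17 = 72/17
4 + 1/(72/17) = 4 + 17/72 = 305/72
2 + 1/(305/72) = 2 + 72/305 = 682/305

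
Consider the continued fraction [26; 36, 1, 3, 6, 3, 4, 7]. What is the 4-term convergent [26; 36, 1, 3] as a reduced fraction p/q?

3826/147

Build up convergents one term at a time:
a_0 = 26: 26/1
a_1 = 36: 937/36
a_2 = 1: 963/37
a_3 = 3: 3826/147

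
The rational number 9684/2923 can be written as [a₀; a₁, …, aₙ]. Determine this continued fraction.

[3; 3, 5, 7, 8, 3]

⌊9684/2923⌋ = 3, remainder 915
⌊2923/915⌋ = 3, remainder 178
⌊915/178⌋ = 5, remainder 25
⌊178/25⌋ = 7, remainder 3
⌊25/3⌋ = 8, remainder 1
⌊3/1⌋ = 3, remainder 0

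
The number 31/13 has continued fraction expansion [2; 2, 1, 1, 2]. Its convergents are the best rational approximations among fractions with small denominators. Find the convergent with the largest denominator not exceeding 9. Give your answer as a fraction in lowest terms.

12/5

List convergents until the denominator exceeds the bound:
a_0 = 2: 2/1  (≤ bound)
a_1 = 2: 5/2  (≤ bound)
a_2 = 1: 7/3  (≤ bound)
a_3 = 1: 12/5  (≤ bound)
a_4 = 2: 31/13  (> 9, stop)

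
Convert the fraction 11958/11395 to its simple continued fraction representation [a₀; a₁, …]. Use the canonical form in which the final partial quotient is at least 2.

[1; 20, 4, 5, 1, 6, 1, 2]

11958 = 1·11395 + 563, so a_0 = 1
11395 = 20·563 + 135, so a_1 = 20
563 = 4·135 + 23, so a_2 = 4
135 = 5·23 + 20, so a_3 = 5
23 = 1·20 + 3, so a_4 = 1
20 = 6·3 + 2, so a_5 = 6
3 = 1·2 + 1, so a_6 = 1
2 = 2·1 + 0, so a_7 = 2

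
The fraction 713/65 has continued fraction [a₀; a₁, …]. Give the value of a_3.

2

713 ÷ 65 → quotient 10, remainder 63
65 ÷ 63 → quotient 1, remainder 2
63 ÷ 2 → quotient 31, remainder 1
2 ÷ 1 → quotient 2, remainder 0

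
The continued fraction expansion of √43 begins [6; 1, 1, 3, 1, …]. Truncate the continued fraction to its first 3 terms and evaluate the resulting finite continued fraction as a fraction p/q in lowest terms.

Start with 1.
1 + 1/(1/1) = 1 + 1/1 = 2/1
6 + 1/(2/1) = 6 + 1/2 = 13/2

13/2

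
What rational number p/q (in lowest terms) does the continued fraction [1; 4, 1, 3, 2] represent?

52/43

Use the convergent recurrence hₖ = aₖ·hₖ₋₁ + hₖ₋₂ (and likewise for the denominators kₖ):
a_0 = 1: 1/1
a_1 = 4: 5/4
a_2 = 1: 6/5
a_3 = 3: 23/19
a_4 = 2: 52/43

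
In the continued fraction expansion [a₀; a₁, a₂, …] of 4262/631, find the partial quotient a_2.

3

4262 = 6·631 + 476, so a_0 = 6
631 = 1·476 + 155, so a_1 = 1
476 = 3·155 + 11, so a_2 = 3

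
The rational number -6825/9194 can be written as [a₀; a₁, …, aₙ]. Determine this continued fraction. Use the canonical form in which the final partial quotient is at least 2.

[-1; 3, 1, 7, 2, 2, 56]

-6825 ÷ 9194 → quotient -1, remainder 2369
9194 ÷ 2369 → quotient 3, remainder 2087
2369 ÷ 2087 → quotient 1, remainder 282
2087 ÷ 282 → quotient 7, remainder 113
282 ÷ 113 → quotient 2, remainder 56
113 ÷ 56 → quotient 2, remainder 1
56 ÷ 1 → quotient 56, remainder 0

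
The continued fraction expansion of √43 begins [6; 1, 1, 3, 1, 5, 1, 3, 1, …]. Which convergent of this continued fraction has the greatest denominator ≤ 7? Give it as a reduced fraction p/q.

a_0 = 6: 6/1  (≤ bound)
a_1 = 1: 7/1  (≤ bound)
a_2 = 1: 13/2  (≤ bound)
a_3 = 3: 46/7  (≤ bound)
a_4 = 1: 59/9  (> 7, stop)

46/7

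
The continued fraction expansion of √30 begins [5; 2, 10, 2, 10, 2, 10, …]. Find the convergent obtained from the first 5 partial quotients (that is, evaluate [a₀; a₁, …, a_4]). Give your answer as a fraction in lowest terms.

a_0 = 5: 5/1
a_1 = 2: 11/2
a_2 = 10: 115/21
a_3 = 2: 241/44
a_4 = 10: 2525/461

2525/461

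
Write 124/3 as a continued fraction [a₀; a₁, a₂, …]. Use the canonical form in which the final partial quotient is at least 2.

Apply division with remainder until the remainder is 0:
124 ÷ 3 → quotient 41, remainder 1
3 ÷ 1 → quotient 3, remainder 0

[41; 3]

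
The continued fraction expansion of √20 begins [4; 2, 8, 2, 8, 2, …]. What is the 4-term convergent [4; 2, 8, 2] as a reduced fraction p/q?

161/36

a_0 = 4: 4/1
a_1 = 2: 9/2
a_2 = 8: 76/17
a_3 = 2: 161/36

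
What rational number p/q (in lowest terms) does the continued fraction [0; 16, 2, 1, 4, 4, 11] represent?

663/10844

Work from the innermost term outward:
Start with 11.
4 + 1/(11/1) = 4 + 1/11 = 45/11
4 + 1/(45/11) = 4 + 11/45 = 191/45
1 + 1/(191/45) = 1 + 45/191 = 236/191
2 + 1/(236/191) = 2 + 191/236 = 663/236
16 + 1/(663/236) = 16 + 236/663 = 10844/663
0 + 1/(10844/663) = 0 + 663/10844 = 663/10844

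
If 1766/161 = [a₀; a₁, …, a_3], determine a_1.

1

1766 ÷ 161 → quotient 10, remainder 156
161 ÷ 156 → quotient 1, remainder 5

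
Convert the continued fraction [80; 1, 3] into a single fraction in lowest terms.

323/4

Build up convergents one term at a time:
a_0 = 80: 80/1
a_1 = 1: 81/1
a_2 = 3: 323/4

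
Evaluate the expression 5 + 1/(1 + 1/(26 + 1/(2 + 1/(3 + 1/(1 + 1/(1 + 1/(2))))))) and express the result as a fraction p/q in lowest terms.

6709/1125

Start with 2.
1 + 1/(2/1) = 1 + 1/2 = 3/2
1 + 1/(3/2) = 1 + 2/3 = 5/3
3 + 1/(5/3) = 3 + 3/5 = 18/5
2 + 1/(18/5) = 2 + 5/18 = 41/18
26 + 1/(41/18) = 26 + 18/41 = 1084/41
1 + 1/(1084/41) = 1 + 41/1084 = 1125/1084
5 + 1/(1125/1084) = 5 + 1084/1125 = 6709/1125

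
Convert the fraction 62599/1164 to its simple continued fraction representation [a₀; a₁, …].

Apply division with remainder until the remainder is 0:
62599 ÷ 1164 → quotient 53, remainder 907
1164 ÷ 907 → quotient 1, remainder 257
907 ÷ 257 → quotient 3, remainder 136
257 ÷ 136 → quotient 1, remainder 121
136 ÷ 121 → quotient 1, remainder 15
121 ÷ 15 → quotient 8, remainder 1
15 ÷ 1 → quotient 15, remainder 0

[53; 1, 3, 1, 1, 8, 15]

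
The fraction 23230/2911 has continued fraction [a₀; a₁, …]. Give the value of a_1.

23230 ÷ 2911 → quotient 7, remainder 2853
2911 ÷ 2853 → quotient 1, remainder 58

1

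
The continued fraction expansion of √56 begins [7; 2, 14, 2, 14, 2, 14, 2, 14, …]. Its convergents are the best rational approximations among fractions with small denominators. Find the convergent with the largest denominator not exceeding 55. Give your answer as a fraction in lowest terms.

217/29

List convergents until the denominator exceeds the bound:
a_0 = 7: 7/1  (≤ bound)
a_1 = 2: 15/2  (≤ bound)
a_2 = 14: 217/29  (≤ bound)
a_3 = 2: 449/60  (> 55, stop)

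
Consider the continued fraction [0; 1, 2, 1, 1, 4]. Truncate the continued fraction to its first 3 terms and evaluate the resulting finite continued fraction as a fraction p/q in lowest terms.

2/3

Use the convergent recurrence hₖ = aₖ·hₖ₋₁ + hₖ₋₂ (and likewise for the denominators kₖ):
a_0 = 0: 0/1
a_1 = 1: 1/1
a_2 = 2: 2/3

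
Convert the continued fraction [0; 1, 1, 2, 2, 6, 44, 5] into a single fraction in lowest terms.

9980/17077

a_0 = 0: 0/1
a_1 = 1: 1/1
a_2 = 1: 1/2
a_3 = 2: 3/5
a_4 = 2: 7/12
a_5 = 6: 45/77
a_6 = 44: 1987/3400
a_7 = 5: 9980/17077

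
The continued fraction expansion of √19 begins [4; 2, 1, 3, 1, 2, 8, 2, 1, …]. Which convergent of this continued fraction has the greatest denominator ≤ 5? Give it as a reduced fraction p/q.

a_0 = 4: 4/1  (≤ bound)
a_1 = 2: 9/2  (≤ bound)
a_2 = 1: 13/3  (≤ bound)
a_3 = 3: 48/11  (> 5, stop)

13/3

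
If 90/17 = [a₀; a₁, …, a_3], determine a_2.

2

⌊90/17⌋ = 5, remainder 5
⌊17/5⌋ = 3, remainder 2
⌊5/2⌋ = 2, remainder 1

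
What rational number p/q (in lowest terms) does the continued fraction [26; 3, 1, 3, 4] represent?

1681/64

Start with 4.
3 + 1/(4/1) = 3 + 1/4 = 13/4
1 + 1/(13/4) = 1 + 4/13 = 17/13
3 + 1/(17/13) = 3 + 13/17 = 64/17
26 + 1/(64/17) = 26 + 17/64 = 1681/64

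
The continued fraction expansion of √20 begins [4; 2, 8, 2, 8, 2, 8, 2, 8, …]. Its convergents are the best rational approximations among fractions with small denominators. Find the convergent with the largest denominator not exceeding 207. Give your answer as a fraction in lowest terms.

a_0 = 4: 4/1  (≤ bound)
a_1 = 2: 9/2  (≤ bound)
a_2 = 8: 76/17  (≤ bound)
a_3 = 2: 161/36  (≤ bound)
a_4 = 8: 1364/305  (> 207, stop)

161/36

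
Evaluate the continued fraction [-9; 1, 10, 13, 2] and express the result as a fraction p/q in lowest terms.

-2419/299

Work from the innermost term outward:
Start with 2.
13 + 1/(2/1) = 13 + 1/2 = 27/2
10 + 1/(27/2) = 10 + 2/27 = 272/27
1 + 1/(272/27) = 1 + 27/272 = 299/272
-9 + 1/(299/272) = -9 + 272/299 = -2419/299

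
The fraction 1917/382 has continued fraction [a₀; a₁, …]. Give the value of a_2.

1917 ÷ 382 → quotient 5, remainder 7
382 ÷ 7 → quotient 54, remainder 4
7 ÷ 4 → quotient 1, remainder 3

1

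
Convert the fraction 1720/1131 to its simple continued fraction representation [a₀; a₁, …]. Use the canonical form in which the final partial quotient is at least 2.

⌊1720/1131⌋ = 1, remainder 589
⌊1131/589⌋ = 1, remainder 542
⌊589/542⌋ = 1, remainder 47
⌊542/47⌋ = 11, remainder 25
⌊47/25⌋ = 1, remainder 22
⌊25/22⌋ = 1, remainder 3
⌊22/3⌋ = 7, remainder 1
⌊3/1⌋ = 3, remainder 0

[1; 1, 1, 11, 1, 1, 7, 3]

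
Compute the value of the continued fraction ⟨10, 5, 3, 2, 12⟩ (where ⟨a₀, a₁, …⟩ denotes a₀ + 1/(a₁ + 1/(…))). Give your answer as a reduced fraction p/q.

4687/460

Compute successive convergents:
a_0 = 10: 10/1
a_1 = 5: 51/5
a_2 = 3: 163/16
a_3 = 2: 377/37
a_4 = 12: 4687/460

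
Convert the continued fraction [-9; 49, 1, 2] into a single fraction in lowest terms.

a_0 = -9: -9/1
a_1 = 49: -440/49
a_2 = 1: -449/50
a_3 = 2: -1338/149

-1338/149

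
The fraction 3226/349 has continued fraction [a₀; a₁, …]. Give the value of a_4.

4

3226 = 9·349 + 85, so a_0 = 9
349 = 4·85 + 9, so a_1 = 4
85 = 9·9 + 4, so a_2 = 9
9 = 2·4 + 1, so a_3 = 2
4 = 4·1 + 0, so a_4 = 4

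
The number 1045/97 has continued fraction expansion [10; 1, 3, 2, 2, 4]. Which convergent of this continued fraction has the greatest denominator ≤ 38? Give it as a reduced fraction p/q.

237/22

a_0 = 10: 10/1  (≤ bound)
a_1 = 1: 11/1  (≤ bound)
a_2 = 3: 43/4  (≤ bound)
a_3 = 2: 97/9  (≤ bound)
a_4 = 2: 237/22  (≤ bound)
a_5 = 4: 1045/97  (> 38, stop)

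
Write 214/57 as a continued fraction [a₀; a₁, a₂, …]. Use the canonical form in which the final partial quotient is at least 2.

[3; 1, 3, 14]

214 ÷ 57 → quotient 3, remainder 43
57 ÷ 43 → quotient 1, remainder 14
43 ÷ 14 → quotient 3, remainder 1
14 ÷ 1 → quotient 14, remainder 0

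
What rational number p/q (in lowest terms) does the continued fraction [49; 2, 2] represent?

247/5

Work from the innermost term outward:
Start with 2.
2 + 1/(2/1) = 2 + 1/2 = 5/2
49 + 1/(5/2) = 49 + 2/5 = 247/5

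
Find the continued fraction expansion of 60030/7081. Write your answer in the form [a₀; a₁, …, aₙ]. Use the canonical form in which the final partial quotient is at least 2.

[8; 2, 10, 1, 2, 52, 2]

⌊60030/7081⌋ = 8, remainder 3382
⌊7081/3382⌋ = 2, remainder 317
⌊3382/317⌋ = 10, remainder 212
⌊317/212⌋ = 1, remainder 105
⌊212/105⌋ = 2, remainder 2
⌊105/2⌋ = 52, remainder 1
⌊2/1⌋ = 2, remainder 0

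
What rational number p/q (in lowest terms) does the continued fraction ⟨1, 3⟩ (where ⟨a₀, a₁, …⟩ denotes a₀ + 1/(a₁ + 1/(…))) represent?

4/3

Collapse the nested fraction from the inside out:
Start with 3.
1 + 1/(3/1) = 1 + 1/3 = 4/3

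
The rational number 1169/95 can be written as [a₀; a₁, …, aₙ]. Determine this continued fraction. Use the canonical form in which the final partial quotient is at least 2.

Repeatedly divide and take the remainder:
1169 = 12·95 + 29, so a_0 = 12
95 = 3·29 + 8, so a_1 = 3
29 = 3·8 + 5, so a_2 = 3
8 = 1·5 + 3, so a_3 = 1
5 = 1·3 + 2, so a_4 = 1
3 = 1·2 + 1, so a_5 = 1
2 = 2·1 + 0, so a_6 = 2

[12; 3, 3, 1, 1, 1, 2]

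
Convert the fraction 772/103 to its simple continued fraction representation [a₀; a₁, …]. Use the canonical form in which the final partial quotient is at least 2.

772 ÷ 103 → quotient 7, remainder 51
103 ÷ 51 → quotient 2, remainder 1
51 ÷ 1 → quotient 51, remainder 0

[7; 2, 51]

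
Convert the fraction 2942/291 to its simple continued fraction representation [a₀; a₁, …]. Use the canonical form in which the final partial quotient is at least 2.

2942 = 10·291 + 32, so a_0 = 10
291 = 9·32 + 3, so a_1 = 9
32 = 10·3 + 2, so a_2 = 10
3 = 1·2 + 1, so a_3 = 1
2 = 2·1 + 0, so a_4 = 2

[10; 9, 10, 1, 2]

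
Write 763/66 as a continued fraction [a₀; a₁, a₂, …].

[11; 1, 1, 3, 1, 1, 1, 2]

Run the Euclidean algorithm, recording each quotient:
763 ÷ 66 → quotient 11, remainder 37
66 ÷ 37 → quotient 1, remainder 29
37 ÷ 29 → quotient 1, remainder 8
29 ÷ 8 → quotient 3, remainder 5
8 ÷ 5 → quotient 1, remainder 3
5 ÷ 3 → quotient 1, remainder 2
3 ÷ 2 → quotient 1, remainder 1
2 ÷ 1 → quotient 2, remainder 0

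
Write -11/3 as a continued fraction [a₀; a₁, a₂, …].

[-4; 3]

⌊-11/3⌋ = -4, remainder 1
⌊3/1⌋ = 3, remainder 0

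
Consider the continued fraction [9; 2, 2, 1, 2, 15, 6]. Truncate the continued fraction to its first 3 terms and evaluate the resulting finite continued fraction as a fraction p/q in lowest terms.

Start with 2.
2 + 1/(2/1) = 2 + 1/2 = 5/2
9 + 1/(5/2) = 9 + 2/5 = 47/5

47/5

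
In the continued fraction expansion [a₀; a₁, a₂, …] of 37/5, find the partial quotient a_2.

⌊37/5⌋ = 7, remainder 2
⌊5/2⌋ = 2, remainder 1
⌊2/1⌋ = 2, remainder 0

2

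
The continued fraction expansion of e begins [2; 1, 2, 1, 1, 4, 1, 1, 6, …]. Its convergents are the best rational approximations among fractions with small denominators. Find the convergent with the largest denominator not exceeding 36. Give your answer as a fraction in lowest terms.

87/32

a_0 = 2: 2/1  (≤ bound)
a_1 = 1: 3/1  (≤ bound)
a_2 = 2: 8/3  (≤ bound)
a_3 = 1: 11/4  (≤ bound)
a_4 = 1: 19/7  (≤ bound)
a_5 = 4: 87/32  (≤ bound)
a_6 = 1: 106/39  (> 36, stop)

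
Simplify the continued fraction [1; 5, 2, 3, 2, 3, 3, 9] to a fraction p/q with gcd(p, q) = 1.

Build up convergents one term at a time:
a_0 = 1: 1/1
a_1 = 5: 6/5
a_2 = 2: 13/11
a_3 = 3: 45/38
a_4 = 2: 103/87
a_5 = 3: 354/299
a_6 = 3: 1165/984
a_7 = 9: 10839/9155

10839/9155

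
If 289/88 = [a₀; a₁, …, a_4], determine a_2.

1

289 ÷ 88 → quotient 3, remainder 25
88 ÷ 25 → quotient 3, remainder 13
25 ÷ 13 → quotient 1, remainder 12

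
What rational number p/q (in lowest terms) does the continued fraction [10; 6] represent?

Starting at the tail and folding back:
Start with 6.
10 + 1/(6/1) = 10 + 1/6 = 61/6

61/6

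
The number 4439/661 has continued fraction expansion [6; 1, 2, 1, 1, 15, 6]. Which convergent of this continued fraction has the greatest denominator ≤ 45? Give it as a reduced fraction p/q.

a_0 = 6: 6/1  (≤ bound)
a_1 = 1: 7/1  (≤ bound)
a_2 = 2: 20/3  (≤ bound)
a_3 = 1: 27/4  (≤ bound)
a_4 = 1: 47/7  (≤ bound)
a_5 = 15: 732/109  (> 45, stop)

47/7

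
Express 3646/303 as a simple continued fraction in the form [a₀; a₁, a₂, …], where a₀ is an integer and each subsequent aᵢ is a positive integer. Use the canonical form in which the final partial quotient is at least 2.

Run the Euclidean algorithm, recording each quotient:
3646 ÷ 303 → quotient 12, remainder 10
303 ÷ 10 → quotient 30, remainder 3
10 ÷ 3 → quotient 3, remainder 1
3 ÷ 1 → quotient 3, remainder 0

[12; 30, 3, 3]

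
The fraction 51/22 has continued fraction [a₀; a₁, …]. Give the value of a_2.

7

Repeatedly divide and take the remainder:
51 = 2·22 + 7, so a_0 = 2
22 = 3·7 + 1, so a_1 = 3
7 = 7·1 + 0, so a_2 = 7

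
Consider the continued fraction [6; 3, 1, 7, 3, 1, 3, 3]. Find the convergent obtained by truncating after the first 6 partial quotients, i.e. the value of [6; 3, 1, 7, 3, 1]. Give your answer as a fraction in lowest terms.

801/128

Start with 1.
3 + 1/(1/1) = 3 + 1/1 = 4/1
7 + 1/(4/1) = 7 + 1/4 = 29/4
1 + 1/(29/4) = 1 + 4/29 = 33/29
3 + 1/(33/29) = 3 + 29/33 = 128/33
6 + 1/(128/33) = 6 + 33/128 = 801/128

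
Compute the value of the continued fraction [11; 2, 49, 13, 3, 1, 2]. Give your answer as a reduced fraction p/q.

166401/14476

Start with 2.
1 + 1/(2/1) = 1 + 1/2 = 3/2
3 + 1/(3/2) = 3 + 2/3 = 11/3
13 + 1/(11/3) = 13 + 3/11 = 146/11
49 + 1/(146/11) = 49 + 11/146 = 7165/146
2 + 1/(7165/146) = 2 + 146/7165 = 14476/7165
11 + 1/(14476/7165) = 11 + 7165/14476 = 166401/14476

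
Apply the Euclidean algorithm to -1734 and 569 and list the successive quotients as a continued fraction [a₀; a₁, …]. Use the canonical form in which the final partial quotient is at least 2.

[-4; 1, 20, 13, 2]

Run the Euclidean algorithm, recording each quotient:
-1734 ÷ 569 → quotient -4, remainder 542
569 ÷ 542 → quotient 1, remainder 27
542 ÷ 27 → quotient 20, remainder 2
27 ÷ 2 → quotient 13, remainder 1
2 ÷ 1 → quotient 2, remainder 0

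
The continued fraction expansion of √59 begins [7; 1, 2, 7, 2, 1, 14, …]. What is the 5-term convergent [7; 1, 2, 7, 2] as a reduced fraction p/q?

361/47

a_0 = 7: 7/1
a_1 = 1: 8/1
a_2 = 2: 23/3
a_3 = 7: 169/22
a_4 = 2: 361/47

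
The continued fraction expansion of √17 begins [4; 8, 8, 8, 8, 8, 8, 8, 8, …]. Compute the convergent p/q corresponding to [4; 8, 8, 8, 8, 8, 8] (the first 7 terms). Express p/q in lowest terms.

1166876/283009

Build up convergents one term at a time:
a_0 = 4: 4/1
a_1 = 8: 33/8
a_2 = 8: 268/65
a_3 = 8: 2177/528
a_4 = 8: 17684/4289
a_5 = 8: 143649/34840
a_6 = 8: 1166876/283009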